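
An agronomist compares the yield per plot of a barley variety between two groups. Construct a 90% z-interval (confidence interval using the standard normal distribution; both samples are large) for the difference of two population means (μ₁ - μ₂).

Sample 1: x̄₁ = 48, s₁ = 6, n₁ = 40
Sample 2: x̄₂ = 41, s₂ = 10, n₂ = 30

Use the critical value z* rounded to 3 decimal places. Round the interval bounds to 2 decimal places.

Both samples are large (n₁ = 40 ≥ 30, n₂ = 30 ≥ 30), so a z-interval for the difference of means applies.

Point estimate: x̄₁ - x̄₂ = 48 - 41 = 7

Standard error: SE = √(s₁²/n₁ + s₂²/n₂)
= √(6²/40 + 10²/30)
= √(0.900000 + 3.333333)
= 2.057507

For 90% confidence, z* = 1.645 (from standard normal table)
Margin of error: E = z* × SE = 1.645 × 2.057507 = 3.3846

Z-interval: (x̄₁ - x̄₂) ± E = 7 ± 3.3846 = (3.6154, 10.3846)

Rounded to 2 decimal places:

(3.62, 10.38)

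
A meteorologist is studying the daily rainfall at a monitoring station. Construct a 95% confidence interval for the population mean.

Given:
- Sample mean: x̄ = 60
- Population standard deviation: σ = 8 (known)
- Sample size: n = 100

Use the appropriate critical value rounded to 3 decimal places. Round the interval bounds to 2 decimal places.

The population standard deviation σ is known, so use a z-interval (standard normal critical value).

For 95% confidence, z* = 1.96 (from standard normal table)

Standard error: SE = σ/√n = 8/√100 = 0.800000

Margin of error: E = z* × SE = 1.96 × 0.800000 = 1.5680

Z-interval: x̄ ± E = 60 ± 1.5680 = (58.4320, 61.5680)

Rounded to 2 decimal places:

(58.43, 61.57)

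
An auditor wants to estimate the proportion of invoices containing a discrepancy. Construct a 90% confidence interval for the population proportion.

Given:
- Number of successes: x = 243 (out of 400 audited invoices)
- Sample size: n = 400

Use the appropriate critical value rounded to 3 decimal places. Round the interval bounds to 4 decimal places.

Sample proportion: p̂ = 243/400 = 0.607500

Check conditions for normal approximation:
  np̂ = 243 ≥ 10 ✓
  n(1-p̂) = 157 ≥ 10 ✓

The sample is large enough, so use a z-interval (normal approximation) for the proportion.

For 90% confidence, z* = 1.645 (from standard normal table)

Standard error: SE = √(p̂(1-p̂)/n) = √(0.607500×0.392500/400) = 0.02441535

Margin of error: E = z* × SE = 1.645 × 0.02441535 = 0.040163

Z-interval: p̂ ± E = 0.607500 ± 0.040163 = (0.567337, 0.647663)

Rounded to 4 decimal places:

(0.5673, 0.6477)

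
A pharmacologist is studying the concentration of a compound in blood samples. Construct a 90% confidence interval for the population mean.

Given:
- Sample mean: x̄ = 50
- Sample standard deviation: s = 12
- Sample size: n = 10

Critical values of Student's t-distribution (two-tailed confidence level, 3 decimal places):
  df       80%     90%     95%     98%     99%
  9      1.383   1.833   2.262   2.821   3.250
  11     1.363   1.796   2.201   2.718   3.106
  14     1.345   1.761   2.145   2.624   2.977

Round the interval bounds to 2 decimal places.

The population standard deviation σ is unknown (only the sample standard deviation s is given), so use a t-interval with df = n - 1 = 10 - 1 = 9.

For 90% confidence with df = 9, t* = 1.833 (from t-table)

Standard error: SE = s/√n = 12/√10 = 3.794733

Margin of error: E = t* × SE = 1.833 × 3.794733 = 6.9557

T-interval: x̄ ± E = 50 ± 6.9557 = (43.0443, 56.9557)

Rounded to 2 decimal places:

(43.04, 56.96)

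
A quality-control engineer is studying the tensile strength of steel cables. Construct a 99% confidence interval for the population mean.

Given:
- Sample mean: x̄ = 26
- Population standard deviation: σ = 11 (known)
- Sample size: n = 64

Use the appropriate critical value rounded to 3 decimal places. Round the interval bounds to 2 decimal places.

The population standard deviation σ is known, so use a z-interval (standard normal critical value).

For 99% confidence, z* = 2.576 (from standard normal table)

Standard error: SE = σ/√n = 11/√64 = 1.375000

Margin of error: E = z* × SE = 2.576 × 1.375000 = 3.5420

Z-interval: x̄ ± E = 26 ± 3.5420 = (22.4580, 29.5420)

Rounded to 2 decimal places:

(22.46, 29.54)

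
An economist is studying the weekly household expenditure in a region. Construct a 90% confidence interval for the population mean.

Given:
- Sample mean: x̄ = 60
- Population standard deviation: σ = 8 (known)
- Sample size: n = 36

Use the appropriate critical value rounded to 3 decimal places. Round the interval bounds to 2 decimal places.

The population standard deviation σ is known, so use a z-interval (standard normal critical value).

For 90% confidence, z* = 1.645 (from standard normal table)

Standard error: SE = σ/√n = 8/√36 = 1.333333

Margin of error: E = z* × SE = 1.645 × 1.333333 = 2.1933

Z-interval: x̄ ± E = 60 ± 2.1933 = (57.8067, 62.1933)

Rounded to 2 decimal places:

(57.81, 62.19)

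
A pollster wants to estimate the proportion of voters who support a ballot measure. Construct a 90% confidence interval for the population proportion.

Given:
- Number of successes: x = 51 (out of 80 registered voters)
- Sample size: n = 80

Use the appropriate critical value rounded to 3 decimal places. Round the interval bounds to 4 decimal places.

Sample proportion: p̂ = 51/80 = 0.637500

Check conditions for normal approximation:
  np̂ = 51 ≥ 10 ✓
  n(1-p̂) = 29 ≥ 10 ✓

The sample is large enough, so use a z-interval (normal approximation) for the proportion.

For 90% confidence, z* = 1.645 (from standard normal table)

Standard error: SE = √(p̂(1-p̂)/n) = √(0.637500×0.362500/80) = 0.05374637

Margin of error: E = z* × SE = 1.645 × 0.05374637 = 0.088413

Z-interval: p̂ ± E = 0.637500 ± 0.088413 = (0.549087, 0.725913)

Rounded to 4 decimal places:

(0.5491, 0.7259)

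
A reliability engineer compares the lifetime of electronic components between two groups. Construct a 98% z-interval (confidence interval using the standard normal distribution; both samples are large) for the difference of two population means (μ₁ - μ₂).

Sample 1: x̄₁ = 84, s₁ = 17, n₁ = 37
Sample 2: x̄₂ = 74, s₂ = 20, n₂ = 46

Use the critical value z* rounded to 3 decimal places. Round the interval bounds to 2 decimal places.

Both samples are large (n₁ = 37 ≥ 30, n₂ = 46 ≥ 30), so a z-interval for the difference of means applies.

Point estimate: x̄₁ - x̄₂ = 84 - 74 = 10

Standard error: SE = √(s₁²/n₁ + s₂²/n₂)
= √(17²/37 + 20²/46)
= √(7.810811 + 8.695652)
= 4.062815

For 98% confidence, z* = 2.326 (from standard normal table)
Margin of error: E = z* × SE = 2.326 × 4.062815 = 9.4501

Z-interval: (x̄₁ - x̄₂) ± E = 10 ± 9.4501 = (0.5499, 19.4501)

Rounded to 2 decimal places:

(0.55, 19.45)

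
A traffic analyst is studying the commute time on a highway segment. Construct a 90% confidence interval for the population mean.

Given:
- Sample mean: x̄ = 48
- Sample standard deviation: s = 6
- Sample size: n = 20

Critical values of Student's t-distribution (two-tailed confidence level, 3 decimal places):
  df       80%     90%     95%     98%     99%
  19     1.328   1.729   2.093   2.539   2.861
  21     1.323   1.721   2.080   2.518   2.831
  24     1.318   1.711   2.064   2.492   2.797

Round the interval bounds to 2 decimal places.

The population standard deviation σ is unknown (only the sample standard deviation s is given), so use a t-interval with df = n - 1 = 20 - 1 = 19.

For 90% confidence with df = 19, t* = 1.729 (from t-table)

Standard error: SE = s/√n = 6/√20 = 1.341641

Margin of error: E = t* × SE = 1.729 × 1.341641 = 2.3197

T-interval: x̄ ± E = 48 ± 2.3197 = (45.6803, 50.3197)

Rounded to 2 decimal places:

(45.68, 50.32)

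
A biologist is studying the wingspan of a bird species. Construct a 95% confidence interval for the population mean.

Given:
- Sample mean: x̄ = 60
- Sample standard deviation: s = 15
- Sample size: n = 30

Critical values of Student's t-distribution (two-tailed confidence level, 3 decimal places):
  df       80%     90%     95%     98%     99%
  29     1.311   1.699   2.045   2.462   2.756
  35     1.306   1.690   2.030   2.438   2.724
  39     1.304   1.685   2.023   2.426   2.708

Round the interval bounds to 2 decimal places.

The population standard deviation σ is unknown (only the sample standard deviation s is given), so use a t-interval with df = n - 1 = 30 - 1 = 29.

For 95% confidence with df = 29, t* = 2.045 (from t-table)

Standard error: SE = s/√n = 15/√30 = 2.738613

Margin of error: E = t* × SE = 2.045 × 2.738613 = 5.6005

T-interval: x̄ ± E = 60 ± 5.6005 = (54.3995, 65.6005)

Rounded to 2 decimal places:

(54.40, 65.60)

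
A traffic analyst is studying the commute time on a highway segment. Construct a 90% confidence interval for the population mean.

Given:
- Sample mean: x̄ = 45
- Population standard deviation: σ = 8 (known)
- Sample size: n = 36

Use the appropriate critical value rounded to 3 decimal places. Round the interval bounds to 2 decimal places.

The population standard deviation σ is known, so use a z-interval (standard normal critical value).

For 90% confidence, z* = 1.645 (from standard normal table)

Standard error: SE = σ/√n = 8/√36 = 1.333333

Margin of error: E = z* × SE = 1.645 × 1.333333 = 2.1933

Z-interval: x̄ ± E = 45 ± 2.1933 = (42.8067, 47.1933)

Rounded to 2 decimal places:

(42.81, 47.19)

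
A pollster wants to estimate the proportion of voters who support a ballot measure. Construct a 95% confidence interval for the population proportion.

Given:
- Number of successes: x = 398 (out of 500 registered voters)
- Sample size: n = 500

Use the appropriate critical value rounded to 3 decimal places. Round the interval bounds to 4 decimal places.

Sample proportion: p̂ = 398/500 = 0.796000

Check conditions for normal approximation:
  np̂ = 398 ≥ 10 ✓
  n(1-p̂) = 102 ≥ 10 ✓

The sample is large enough, so use a z-interval (normal approximation) for the proportion.

For 95% confidence, z* = 1.96 (from standard normal table)

Standard error: SE = √(p̂(1-p̂)/n) = √(0.796000×0.204000/500) = 0.01802132

Margin of error: E = z* × SE = 1.96 × 0.01802132 = 0.035322

Z-interval: p̂ ± E = 0.796000 ± 0.035322 = (0.760678, 0.831322)

Rounded to 4 decimal places:

(0.7607, 0.8313)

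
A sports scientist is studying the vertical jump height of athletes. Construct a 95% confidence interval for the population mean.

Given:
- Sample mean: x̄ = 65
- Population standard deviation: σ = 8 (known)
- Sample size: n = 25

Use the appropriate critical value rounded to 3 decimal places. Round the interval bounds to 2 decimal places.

The population standard deviation σ is known, so use a z-interval (standard normal critical value).

For 95% confidence, z* = 1.96 (from standard normal table)

Standard error: SE = σ/√n = 8/√25 = 1.600000

Margin of error: E = z* × SE = 1.96 × 1.600000 = 3.1360

Z-interval: x̄ ± E = 65 ± 3.1360 = (61.8640, 68.1360)

Rounded to 2 decimal places:

(61.86, 68.14)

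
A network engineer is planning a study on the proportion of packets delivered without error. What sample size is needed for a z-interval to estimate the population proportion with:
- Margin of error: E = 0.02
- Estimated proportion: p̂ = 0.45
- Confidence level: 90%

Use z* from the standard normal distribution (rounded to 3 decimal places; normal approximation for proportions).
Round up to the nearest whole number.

Using z* for proportion z-interval (normal approximation).

For 90% confidence, z* = 1.645 (from standard normal table)

Sample size formula for proportion z-interval: n = z*²p̂(1-p̂)/E²

n = 1.645² × 0.45 × 0.55 / 0.02²
  = 2.706025 × 0.2475 / 0.0004
  = 1674.3530

Round up to the nearest whole number: n = 1675

1675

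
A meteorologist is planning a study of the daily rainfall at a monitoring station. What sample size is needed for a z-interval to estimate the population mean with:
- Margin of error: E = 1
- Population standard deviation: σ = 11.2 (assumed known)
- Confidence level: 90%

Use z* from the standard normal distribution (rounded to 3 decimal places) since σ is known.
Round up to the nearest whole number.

Using z* since population σ is known (z-interval formula).

For 90% confidence, z* = 1.645 (from standard normal table)

Sample size formula for z-interval: n = (z*σ/E)²

n = (1.645 × 11.2 / 1)²
  = (18.424000)²
  = 339.4438

Round up to the nearest whole number: n = 340

340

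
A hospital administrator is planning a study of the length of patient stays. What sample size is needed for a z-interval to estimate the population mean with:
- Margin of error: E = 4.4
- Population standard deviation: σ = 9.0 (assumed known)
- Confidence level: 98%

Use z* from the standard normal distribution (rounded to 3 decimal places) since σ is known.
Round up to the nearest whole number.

Using z* since population σ is known (z-interval formula).

For 98% confidence, z* = 2.326 (from standard normal table)

Sample size formula for z-interval: n = (z*σ/E)²

n = (2.326 × 9.0 / 4.4)²
  = (4.757727)²
  = 22.6360

Round up to the nearest whole number: n = 23

23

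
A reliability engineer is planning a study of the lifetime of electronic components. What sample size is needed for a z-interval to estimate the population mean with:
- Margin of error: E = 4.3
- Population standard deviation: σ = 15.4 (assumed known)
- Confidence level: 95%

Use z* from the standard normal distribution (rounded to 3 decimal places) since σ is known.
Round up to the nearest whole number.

Using z* since population σ is known (z-interval formula).

For 95% confidence, z* = 1.96 (from standard normal table)

Sample size formula for z-interval: n = (z*σ/E)²

n = (1.96 × 15.4 / 4.3)²
  = (7.019535)²
  = 49.2739

Round up to the nearest whole number: n = 50

50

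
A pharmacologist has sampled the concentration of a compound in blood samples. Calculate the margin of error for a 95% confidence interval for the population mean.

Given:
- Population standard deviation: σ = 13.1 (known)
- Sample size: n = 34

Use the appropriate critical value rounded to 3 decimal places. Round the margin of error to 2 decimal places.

The population standard deviation σ is known, so use the z-interval margin of error formula.

For 95% confidence, z* = 1.96 (from standard normal table)

Margin of error formula for z-interval: E = z* × σ/√n

E = 1.96 × 13.1/√34
  = 1.96 × 2.246631
  = 4.4034

Rounded to 2 decimal places:

4.40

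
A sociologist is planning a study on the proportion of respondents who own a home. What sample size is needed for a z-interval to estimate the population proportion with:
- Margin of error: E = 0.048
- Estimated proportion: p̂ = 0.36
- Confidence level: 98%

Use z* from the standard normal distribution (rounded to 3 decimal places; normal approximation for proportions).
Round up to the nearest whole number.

Using z* for proportion z-interval (normal approximation).

For 98% confidence, z* = 2.326 (from standard normal table)

Sample size formula for proportion z-interval: n = z*²p̂(1-p̂)/E²

n = 2.326² × 0.36 × 0.64 / 0.048²
  = 5.410276 × 0.2304 / 0.002304
  = 541.0276

Round up to the nearest whole number: n = 542

542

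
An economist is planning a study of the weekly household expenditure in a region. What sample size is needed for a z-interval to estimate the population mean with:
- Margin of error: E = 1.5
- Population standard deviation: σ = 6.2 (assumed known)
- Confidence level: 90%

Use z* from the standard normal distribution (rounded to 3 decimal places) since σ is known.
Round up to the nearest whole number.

Using z* since population σ is known (z-interval formula).

For 90% confidence, z* = 1.645 (from standard normal table)

Sample size formula for z-interval: n = (z*σ/E)²

n = (1.645 × 6.2 / 1.5)²
  = (6.799333)²
  = 46.2309

Round up to the nearest whole number: n = 47

47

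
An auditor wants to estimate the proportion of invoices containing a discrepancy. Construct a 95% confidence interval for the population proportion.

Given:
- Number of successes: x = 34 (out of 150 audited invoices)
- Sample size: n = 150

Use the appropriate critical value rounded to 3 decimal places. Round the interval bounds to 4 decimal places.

Sample proportion: p̂ = 34/150 = 0.226667

Check conditions for normal approximation:
  np̂ = 34 ≥ 10 ✓
  n(1-p̂) = 116 ≥ 10 ✓

The sample is large enough, so use a z-interval (normal approximation) for the proportion.

For 95% confidence, z* = 1.96 (from standard normal table)

Standard error: SE = √(p̂(1-p̂)/n) = √(0.226667×0.773333/150) = 0.03418468

Margin of error: E = z* × SE = 1.96 × 0.03418468 = 0.067002

Z-interval: p̂ ± E = 0.226667 ± 0.067002 = (0.159665, 0.293669)

Rounded to 4 decimal places:

(0.1597, 0.2937)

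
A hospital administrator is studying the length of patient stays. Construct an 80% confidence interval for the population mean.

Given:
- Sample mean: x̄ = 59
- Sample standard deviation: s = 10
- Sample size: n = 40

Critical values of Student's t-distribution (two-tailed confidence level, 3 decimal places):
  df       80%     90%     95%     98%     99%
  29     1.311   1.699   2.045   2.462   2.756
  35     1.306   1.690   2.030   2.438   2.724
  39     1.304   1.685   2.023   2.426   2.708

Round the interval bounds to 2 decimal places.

The population standard deviation σ is unknown (only the sample standard deviation s is given), so use a t-interval with df = n - 1 = 40 - 1 = 39.

For 80% confidence with df = 39, t* = 1.304 (from t-table)

Standard error: SE = s/√n = 10/√40 = 1.581139

Margin of error: E = t* × SE = 1.304 × 1.581139 = 2.0618

T-interval: x̄ ± E = 59 ± 2.0618 = (56.9382, 61.0618)

Rounded to 2 decimal places:

(56.94, 61.06)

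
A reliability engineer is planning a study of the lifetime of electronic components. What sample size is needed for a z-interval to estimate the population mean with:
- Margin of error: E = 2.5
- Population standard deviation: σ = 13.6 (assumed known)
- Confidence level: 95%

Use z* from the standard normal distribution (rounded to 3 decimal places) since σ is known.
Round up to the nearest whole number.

Using z* since population σ is known (z-interval formula).

For 95% confidence, z* = 1.96 (from standard normal table)

Sample size formula for z-interval: n = (z*σ/E)²

n = (1.96 × 13.6 / 2.5)²
  = (10.662400)²
  = 113.6868

Round up to the nearest whole number: n = 114

114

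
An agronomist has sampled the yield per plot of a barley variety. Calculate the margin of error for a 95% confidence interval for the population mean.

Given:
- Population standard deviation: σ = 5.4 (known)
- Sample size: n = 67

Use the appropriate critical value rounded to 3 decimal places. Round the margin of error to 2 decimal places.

The population standard deviation σ is known, so use the z-interval margin of error formula.

For 95% confidence, z* = 1.96 (from standard normal table)

Margin of error formula for z-interval: E = z* × σ/√n

E = 1.96 × 5.4/√67
  = 1.96 × 0.659715
  = 1.2930

Rounded to 2 decimal places:

1.29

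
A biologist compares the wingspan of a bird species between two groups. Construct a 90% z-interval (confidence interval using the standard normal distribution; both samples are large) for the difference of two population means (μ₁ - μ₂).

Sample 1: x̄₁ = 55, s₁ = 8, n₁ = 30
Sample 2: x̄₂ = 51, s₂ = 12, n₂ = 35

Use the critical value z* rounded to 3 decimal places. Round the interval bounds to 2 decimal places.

Both samples are large (n₁ = 30 ≥ 30, n₂ = 35 ≥ 30), so a z-interval for the difference of means applies.

Point estimate: x̄₁ - x̄₂ = 55 - 51 = 4

Standard error: SE = √(s₁²/n₁ + s₂²/n₂)
= √(8²/30 + 12²/35)
= √(2.133333 + 4.114286)
= 2.499524

For 90% confidence, z* = 1.645 (from standard normal table)
Margin of error: E = z* × SE = 1.645 × 2.499524 = 4.1117

Z-interval: (x̄₁ - x̄₂) ± E = 4 ± 4.1117 = (-0.1117, 8.1117)

Rounded to 2 decimal places:

(-0.11, 8.11)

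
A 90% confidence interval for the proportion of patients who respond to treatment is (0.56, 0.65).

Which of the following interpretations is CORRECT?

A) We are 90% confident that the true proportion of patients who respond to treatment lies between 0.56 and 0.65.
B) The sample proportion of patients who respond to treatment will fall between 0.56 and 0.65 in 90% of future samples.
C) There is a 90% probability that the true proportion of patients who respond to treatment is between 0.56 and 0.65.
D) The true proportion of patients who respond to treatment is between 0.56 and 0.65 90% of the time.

A confidence interval represents our confidence in the procedure, not a probability statement about the parameter.

Key concept: If we repeated this sampling process many times and computed a 90% CI each time, about 90% of those intervals would contain the true population parameter.

For this specific interval (0.56, 0.65):
- Midpoint (point estimate): 0.605
- Margin of error: 0.045

The correct interpretation is the one stating confidence that the true parameter lies in the interval — option A.

A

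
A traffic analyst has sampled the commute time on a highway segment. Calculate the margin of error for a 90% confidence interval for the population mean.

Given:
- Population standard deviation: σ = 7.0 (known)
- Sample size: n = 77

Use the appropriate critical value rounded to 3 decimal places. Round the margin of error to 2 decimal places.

The population standard deviation σ is known, so use the z-interval margin of error formula.

For 90% confidence, z* = 1.645 (from standard normal table)

Margin of error formula for z-interval: E = z* × σ/√n

E = 1.645 × 7.0/√77
  = 1.645 × 0.797724
  = 1.3123

Rounded to 2 decimal places:

1.31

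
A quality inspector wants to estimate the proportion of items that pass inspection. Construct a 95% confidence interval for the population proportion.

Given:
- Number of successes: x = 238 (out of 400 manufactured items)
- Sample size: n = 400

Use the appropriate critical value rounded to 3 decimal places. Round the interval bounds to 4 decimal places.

Sample proportion: p̂ = 238/400 = 0.595000

Check conditions for normal approximation:
  np̂ = 238 ≥ 10 ✓
  n(1-p̂) = 162 ≥ 10 ✓

The sample is large enough, so use a z-interval (normal approximation) for the proportion.

For 95% confidence, z* = 1.96 (from standard normal table)

Standard error: SE = √(p̂(1-p̂)/n) = √(0.595000×0.405000/400) = 0.02454460

Margin of error: E = z* × SE = 1.96 × 0.02454460 = 0.048107

Z-interval: p̂ ± E = 0.595000 ± 0.048107 = (0.546893, 0.643107)

Rounded to 4 decimal places:

(0.5469, 0.6431)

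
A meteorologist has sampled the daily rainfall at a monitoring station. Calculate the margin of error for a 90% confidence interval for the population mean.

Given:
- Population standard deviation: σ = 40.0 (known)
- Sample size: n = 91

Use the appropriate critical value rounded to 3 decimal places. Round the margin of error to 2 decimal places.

The population standard deviation σ is known, so use the z-interval margin of error formula.

For 90% confidence, z* = 1.645 (from standard normal table)

Margin of error formula for z-interval: E = z* × σ/√n

E = 1.645 × 40.0/√91
  = 1.645 × 4.193139
  = 6.8977

Rounded to 2 decimal places:

6.90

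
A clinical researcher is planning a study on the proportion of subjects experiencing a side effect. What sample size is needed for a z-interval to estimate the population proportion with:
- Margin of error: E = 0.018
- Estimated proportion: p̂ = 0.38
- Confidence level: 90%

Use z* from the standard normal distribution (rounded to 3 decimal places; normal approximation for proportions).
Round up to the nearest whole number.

Using z* for proportion z-interval (normal approximation).

For 90% confidence, z* = 1.645 (from standard normal table)

Sample size formula for proportion z-interval: n = z*²p̂(1-p̂)/E²

n = 1.645² × 0.38 × 0.62 / 0.018²
  = 2.706025 × 0.2356 / 0.000324
  = 1967.7145

Round up to the nearest whole number: n = 1968

1968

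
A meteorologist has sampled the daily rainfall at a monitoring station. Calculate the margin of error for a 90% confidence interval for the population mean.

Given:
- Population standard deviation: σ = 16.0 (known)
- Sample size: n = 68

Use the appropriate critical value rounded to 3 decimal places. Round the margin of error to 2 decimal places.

The population standard deviation σ is known, so use the z-interval margin of error formula.

For 90% confidence, z* = 1.645 (from standard normal table)

Margin of error formula for z-interval: E = z* × σ/√n

E = 1.645 × 16.0/√68
  = 1.645 × 1.940285
  = 3.1918

Rounded to 2 decimal places:

3.19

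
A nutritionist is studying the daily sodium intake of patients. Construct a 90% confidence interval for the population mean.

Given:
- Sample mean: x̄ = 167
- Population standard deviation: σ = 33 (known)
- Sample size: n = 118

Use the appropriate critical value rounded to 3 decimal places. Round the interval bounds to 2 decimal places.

The population standard deviation σ is known, so use a z-interval (standard normal critical value).

For 90% confidence, z* = 1.645 (from standard normal table)

Standard error: SE = σ/√n = 33/√118 = 3.037896

Margin of error: E = z* × SE = 1.645 × 3.037896 = 4.9973

Z-interval: x̄ ± E = 167 ± 4.9973 = (162.0027, 171.9973)

Rounded to 2 decimal places:

(162.00, 172.00)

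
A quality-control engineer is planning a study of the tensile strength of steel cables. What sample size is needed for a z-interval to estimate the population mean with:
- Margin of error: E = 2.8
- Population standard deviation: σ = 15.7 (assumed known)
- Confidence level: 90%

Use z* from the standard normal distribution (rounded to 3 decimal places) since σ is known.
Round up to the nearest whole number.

Using z* since population σ is known (z-interval formula).

For 90% confidence, z* = 1.645 (from standard normal table)

Sample size formula for z-interval: n = (z*σ/E)²

n = (1.645 × 15.7 / 2.8)²
  = (9.223750)²
  = 85.0776

Round up to the nearest whole number: n = 86

86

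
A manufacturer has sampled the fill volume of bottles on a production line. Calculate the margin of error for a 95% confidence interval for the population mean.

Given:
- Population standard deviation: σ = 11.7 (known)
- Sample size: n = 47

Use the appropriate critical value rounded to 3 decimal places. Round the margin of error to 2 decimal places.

The population standard deviation σ is known, so use the z-interval margin of error formula.

For 95% confidence, z* = 1.96 (from standard normal table)

Margin of error formula for z-interval: E = z* × σ/√n

E = 1.96 × 11.7/√47
  = 1.96 × 1.7066204
  = 3.34498

Rounded to 2 decimal places:

3.34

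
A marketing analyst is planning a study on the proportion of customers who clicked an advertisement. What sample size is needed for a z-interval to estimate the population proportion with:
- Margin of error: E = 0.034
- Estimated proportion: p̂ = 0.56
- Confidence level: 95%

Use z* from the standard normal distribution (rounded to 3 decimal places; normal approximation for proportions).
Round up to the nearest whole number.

Using z* for proportion z-interval (normal approximation).

For 95% confidence, z* = 1.96 (from standard normal table)

Sample size formula for proportion z-interval: n = z*²p̂(1-p̂)/E²

n = 1.96² × 0.56 × 0.44 / 0.034²
  = 3.8416 × 0.2464 / 0.001156
  = 818.8324

Round up to the nearest whole number: n = 819

819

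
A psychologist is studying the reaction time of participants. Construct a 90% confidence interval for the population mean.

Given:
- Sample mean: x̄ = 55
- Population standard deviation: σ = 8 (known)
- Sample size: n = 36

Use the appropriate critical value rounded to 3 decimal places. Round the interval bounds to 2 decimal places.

The population standard deviation σ is known, so use a z-interval (standard normal critical value).

For 90% confidence, z* = 1.645 (from standard normal table)

Standard error: SE = σ/√n = 8/√36 = 1.333333

Margin of error: E = z* × SE = 1.645 × 1.333333 = 2.1933

Z-interval: x̄ ± E = 55 ± 2.1933 = (52.8067, 57.1933)

Rounded to 2 decimal places:

(52.81, 57.19)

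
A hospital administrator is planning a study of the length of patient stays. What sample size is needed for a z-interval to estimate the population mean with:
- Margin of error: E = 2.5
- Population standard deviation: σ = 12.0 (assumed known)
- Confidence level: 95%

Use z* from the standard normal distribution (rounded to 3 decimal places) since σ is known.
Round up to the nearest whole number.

Using z* since population σ is known (z-interval formula).

For 95% confidence, z* = 1.96 (from standard normal table)

Sample size formula for z-interval: n = (z*σ/E)²

n = (1.96 × 12.0 / 2.5)²
  = (9.408000)²
  = 88.5105

Round up to the nearest whole number: n = 89

89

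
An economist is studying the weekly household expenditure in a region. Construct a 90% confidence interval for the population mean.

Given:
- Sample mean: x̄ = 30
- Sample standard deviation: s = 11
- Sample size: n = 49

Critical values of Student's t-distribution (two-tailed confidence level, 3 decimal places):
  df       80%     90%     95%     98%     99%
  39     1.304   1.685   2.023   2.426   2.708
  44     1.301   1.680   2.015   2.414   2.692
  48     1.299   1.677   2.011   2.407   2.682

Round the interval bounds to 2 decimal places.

The population standard deviation σ is unknown (only the sample standard deviation s is given), so use a t-interval with df = n - 1 = 49 - 1 = 48.

For 90% confidence with df = 48, t* = 1.677 (from t-table)

Standard error: SE = s/√n = 11/√49 = 1.571429

Margin of error: E = t* × SE = 1.677 × 1.571429 = 2.6353

T-interval: x̄ ± E = 30 ± 2.6353 = (27.3647, 32.6353)

Rounded to 2 decimal places:

(27.36, 32.64)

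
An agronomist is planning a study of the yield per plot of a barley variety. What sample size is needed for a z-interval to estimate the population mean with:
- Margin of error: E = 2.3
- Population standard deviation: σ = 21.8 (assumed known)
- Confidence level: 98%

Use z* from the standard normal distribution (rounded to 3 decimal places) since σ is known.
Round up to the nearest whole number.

Using z* since population σ is known (z-interval formula).

For 98% confidence, z* = 2.326 (from standard normal table)

Sample size formula for z-interval: n = (z*σ/E)²

n = (2.326 × 21.8 / 2.3)²
  = (22.046435)²
  = 486.0453

Round up to the nearest whole number: n = 487

487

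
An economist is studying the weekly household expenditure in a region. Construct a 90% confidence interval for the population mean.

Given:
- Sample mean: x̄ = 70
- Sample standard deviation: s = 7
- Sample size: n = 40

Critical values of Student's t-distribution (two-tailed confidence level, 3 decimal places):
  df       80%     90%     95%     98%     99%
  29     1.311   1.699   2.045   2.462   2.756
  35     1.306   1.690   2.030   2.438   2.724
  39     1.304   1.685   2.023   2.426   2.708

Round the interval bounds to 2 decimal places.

The population standard deviation σ is unknown (only the sample standard deviation s is given), so use a t-interval with df = n - 1 = 40 - 1 = 39.

For 90% confidence with df = 39, t* = 1.685 (from t-table)

Standard error: SE = s/√n = 7/√40 = 1.1067972

Margin of error: E = t* × SE = 1.685 × 1.1067972 = 1.86495

T-interval: x̄ ± E = 70 ± 1.86495 = (68.13505, 71.86495)

Rounded to 2 decimal places:

(68.14, 71.86)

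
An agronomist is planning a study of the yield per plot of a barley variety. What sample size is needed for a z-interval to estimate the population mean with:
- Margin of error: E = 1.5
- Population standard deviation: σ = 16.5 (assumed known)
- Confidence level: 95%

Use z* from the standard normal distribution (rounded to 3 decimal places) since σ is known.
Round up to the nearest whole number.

Using z* since population σ is known (z-interval formula).

For 95% confidence, z* = 1.96 (from standard normal table)

Sample size formula for z-interval: n = (z*σ/E)²

n = (1.96 × 16.5 / 1.5)²
  = (21.560000)²
  = 464.8336

Round up to the nearest whole number: n = 465

465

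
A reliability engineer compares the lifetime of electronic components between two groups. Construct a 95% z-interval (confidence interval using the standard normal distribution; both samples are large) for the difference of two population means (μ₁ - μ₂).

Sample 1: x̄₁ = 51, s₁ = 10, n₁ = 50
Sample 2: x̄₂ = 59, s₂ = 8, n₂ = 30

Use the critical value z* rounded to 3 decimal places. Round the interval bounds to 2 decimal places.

Both samples are large (n₁ = 50 ≥ 30, n₂ = 30 ≥ 30), so a z-interval for the difference of means applies.

Point estimate: x̄₁ - x̄₂ = 51 - 59 = -8

Standard error: SE = √(s₁²/n₁ + s₂²/n₂)
= √(10²/50 + 8²/30)
= √(2.000000 + 2.133333)
= 2.033060

For 95% confidence, z* = 1.96 (from standard normal table)
Margin of error: E = z* × SE = 1.96 × 2.033060 = 3.9848

Z-interval: (x̄₁ - x̄₂) ± E = -8 ± 3.9848 = (-11.9848, -4.0152)

Rounded to 2 decimal places:

(-11.98, -4.02)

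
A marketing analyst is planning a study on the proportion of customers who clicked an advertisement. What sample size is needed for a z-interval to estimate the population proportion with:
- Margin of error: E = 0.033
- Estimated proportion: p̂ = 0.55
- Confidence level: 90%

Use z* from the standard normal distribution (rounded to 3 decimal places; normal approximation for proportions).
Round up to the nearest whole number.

Using z* for proportion z-interval (normal approximation).

For 90% confidence, z* = 1.645 (from standard normal table)

Sample size formula for proportion z-interval: n = z*²p̂(1-p̂)/E²

n = 1.645² × 0.55 × 0.45 / 0.033²
  = 2.706025 × 0.2475 / 0.001089
  = 615.0057

Round up to the nearest whole number: n = 616

616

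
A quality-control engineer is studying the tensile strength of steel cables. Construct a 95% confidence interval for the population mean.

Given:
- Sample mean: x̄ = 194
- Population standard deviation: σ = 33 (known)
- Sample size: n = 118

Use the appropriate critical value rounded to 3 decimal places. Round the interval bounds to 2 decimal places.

The population standard deviation σ is known, so use a z-interval (standard normal critical value).

For 95% confidence, z* = 1.96 (from standard normal table)

Standard error: SE = σ/√n = 33/√118 = 3.037896

Margin of error: E = z* × SE = 1.96 × 3.037896 = 5.9543

Z-interval: x̄ ± E = 194 ± 5.9543 = (188.0457, 199.9543)

Rounded to 2 decimal places:

(188.05, 199.95)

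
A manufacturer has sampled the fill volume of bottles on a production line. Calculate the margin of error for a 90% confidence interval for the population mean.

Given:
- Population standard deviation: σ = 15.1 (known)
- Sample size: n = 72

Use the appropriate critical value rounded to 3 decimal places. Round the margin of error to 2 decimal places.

The population standard deviation σ is known, so use the z-interval margin of error formula.

For 90% confidence, z* = 1.645 (from standard normal table)

Margin of error formula for z-interval: E = z* × σ/√n

E = 1.645 × 15.1/√72
  = 1.645 × 1.779552
  = 2.9274

Rounded to 2 decimal places:

2.93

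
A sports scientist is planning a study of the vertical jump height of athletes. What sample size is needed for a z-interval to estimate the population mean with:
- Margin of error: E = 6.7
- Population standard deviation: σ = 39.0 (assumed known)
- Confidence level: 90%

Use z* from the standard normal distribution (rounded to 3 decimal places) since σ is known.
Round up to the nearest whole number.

Using z* since population σ is known (z-interval formula).

For 90% confidence, z* = 1.645 (from standard normal table)

Sample size formula for z-interval: n = (z*σ/E)²

n = (1.645 × 39.0 / 6.7)²
  = (9.575373)²
  = 91.6878

Round up to the nearest whole number: n = 92

92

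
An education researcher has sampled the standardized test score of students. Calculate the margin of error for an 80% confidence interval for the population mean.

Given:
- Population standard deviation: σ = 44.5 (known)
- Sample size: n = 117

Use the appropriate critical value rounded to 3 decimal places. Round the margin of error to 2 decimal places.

The population standard deviation σ is known, so use the z-interval margin of error formula.

For 80% confidence, z* = 1.282 (from standard normal table)

Margin of error formula for z-interval: E = z* × σ/√n

E = 1.282 × 44.5/√117
  = 1.282 × 4.114026
  = 5.2742

Rounded to 2 decimal places:

5.27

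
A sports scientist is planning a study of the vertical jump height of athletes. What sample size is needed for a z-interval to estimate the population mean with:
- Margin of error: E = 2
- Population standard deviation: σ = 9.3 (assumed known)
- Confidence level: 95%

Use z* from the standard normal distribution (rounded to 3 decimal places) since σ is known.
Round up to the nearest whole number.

Using z* since population σ is known (z-interval formula).

For 95% confidence, z* = 1.96 (from standard normal table)

Sample size formula for z-interval: n = (z*σ/E)²

n = (1.96 × 9.3 / 2)²
  = (9.114000)²
  = 83.0650

Round up to the nearest whole number: n = 84

84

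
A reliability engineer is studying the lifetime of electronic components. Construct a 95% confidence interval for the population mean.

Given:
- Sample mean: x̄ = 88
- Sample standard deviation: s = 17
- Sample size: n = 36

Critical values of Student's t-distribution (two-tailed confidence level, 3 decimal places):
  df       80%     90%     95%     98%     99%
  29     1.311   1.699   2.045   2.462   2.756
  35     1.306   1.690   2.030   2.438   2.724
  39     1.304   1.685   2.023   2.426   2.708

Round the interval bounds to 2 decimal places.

The population standard deviation σ is unknown (only the sample standard deviation s is given), so use a t-interval with df = n - 1 = 36 - 1 = 35.

For 95% confidence with df = 35, t* = 2.030 (from t-table)

Standard error: SE = s/√n = 17/√36 = 2.833333

Margin of error: E = t* × SE = 2.030 × 2.833333 = 5.7517

T-interval: x̄ ± E = 88 ± 5.7517 = (82.2483, 93.7517)

Rounded to 2 decimal places:

(82.25, 93.75)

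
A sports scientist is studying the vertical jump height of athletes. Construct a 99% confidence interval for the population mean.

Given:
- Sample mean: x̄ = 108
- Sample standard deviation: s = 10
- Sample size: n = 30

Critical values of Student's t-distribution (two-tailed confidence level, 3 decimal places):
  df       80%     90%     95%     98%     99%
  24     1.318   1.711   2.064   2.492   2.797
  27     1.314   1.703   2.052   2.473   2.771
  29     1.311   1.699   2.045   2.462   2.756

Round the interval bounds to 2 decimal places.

The population standard deviation σ is unknown (only the sample standard deviation s is given), so use a t-interval with df = n - 1 = 30 - 1 = 29.

For 99% confidence with df = 29, t* = 2.756 (from t-table)

Standard error: SE = s/√n = 10/√30 = 1.825742

Margin of error: E = t* × SE = 2.756 × 1.825742 = 5.0317

T-interval: x̄ ± E = 108 ± 5.0317 = (102.9683, 113.0317)

Rounded to 2 decimal places:

(102.97, 113.03)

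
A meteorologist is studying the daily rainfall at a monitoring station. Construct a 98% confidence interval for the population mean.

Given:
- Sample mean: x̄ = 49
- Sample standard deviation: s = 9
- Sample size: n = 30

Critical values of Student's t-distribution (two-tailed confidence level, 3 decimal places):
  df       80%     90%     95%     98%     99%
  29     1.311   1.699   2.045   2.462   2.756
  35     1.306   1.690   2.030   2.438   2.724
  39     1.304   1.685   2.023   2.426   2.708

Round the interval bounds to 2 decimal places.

The population standard deviation σ is unknown (only the sample standard deviation s is given), so use a t-interval with df = n - 1 = 30 - 1 = 29.

For 98% confidence with df = 29, t* = 2.462 (from t-table)

Standard error: SE = s/√n = 9/√30 = 1.643168

Margin of error: E = t* × SE = 2.462 × 1.643168 = 4.0455

T-interval: x̄ ± E = 49 ± 4.0455 = (44.9545, 53.0455)

Rounded to 2 decimal places:

(44.95, 53.05)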